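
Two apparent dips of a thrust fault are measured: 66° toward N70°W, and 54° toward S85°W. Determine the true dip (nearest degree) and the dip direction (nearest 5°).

true dip 70°, dip direction 325°

The two traces are lines in the plane: v₁ = (sin 290°·cos 66°, cos 290°·cos 66°, −sin 66°), v₂ = (sin 265°·cos 54°, cos 265°·cos 54°, −sin 54°).
Cross product v₁ × v₂ gives the pole to the plane: n ∝ (-0.159, 0.226, 0.101).
tan δ = √(n_x²+n_y²)/n_z = 0.276/0.101, so δ = 69.9°.
The horizontal component of n points toward azimuth atan2(n_x, n_y) = 325°, the dip direction.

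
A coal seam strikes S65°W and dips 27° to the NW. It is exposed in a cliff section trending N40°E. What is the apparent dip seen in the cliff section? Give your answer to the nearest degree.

The section lies 25° from the strike.
tan(apparent dip) = tan 27° · sin 25° = 0.2153
apparent dip = arctan 0.2153 = 12.15°

12°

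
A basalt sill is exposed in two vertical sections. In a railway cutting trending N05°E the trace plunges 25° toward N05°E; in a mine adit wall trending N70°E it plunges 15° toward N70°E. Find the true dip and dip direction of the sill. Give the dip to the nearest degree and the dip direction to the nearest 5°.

The two traces are lines in the plane: v₁ = (sin 5°·cos 25°, cos 5°·cos 25°, −sin 25°), v₂ = (sin 70°·cos 15°, cos 70°·cos 15°, −sin 15°).
n = v₁ × v₂ = (0.094, 0.363, 0.793) (taken with n_z > 0).
True dip = arccos(n_z / |n|) = arccos(0.9040) = 25.3°.
Dip direction = atan2(0.094, 0.363) = 15° (azimuth of n's horizontal projection).

true dip 25°, dip direction 015°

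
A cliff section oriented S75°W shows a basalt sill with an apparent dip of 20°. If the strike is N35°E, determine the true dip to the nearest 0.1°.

29.5°

β = acute angle between strike N35°E and section S75°W = 40°.
tan δ = tan α / sin β = tan 20° / sin 40° = 0.3640 / 0.6428 = 0.5662
δ = arctan(0.5662) = 29.52°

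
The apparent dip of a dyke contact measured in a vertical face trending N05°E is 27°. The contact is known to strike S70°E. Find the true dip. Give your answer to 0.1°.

The section is 75° from the strike.
tan δ = tan α / sin β = tan 27° / sin 75° = 0.5095 / 0.9659 = 0.5275
δ = arctan(0.5275) = 27.81°

27.8°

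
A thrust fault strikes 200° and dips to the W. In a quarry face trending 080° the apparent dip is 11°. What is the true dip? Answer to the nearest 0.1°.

12.7°

β = acute angle between strike 200° and section 080° = 60°.
tan(true dip) = tan 11° / sin 60° = 0.2245
δ = arctan(0.2245) = 12.65°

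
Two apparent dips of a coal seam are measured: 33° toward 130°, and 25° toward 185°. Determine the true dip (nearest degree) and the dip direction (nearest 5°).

Represent each trace as a vector plunging at its apparent dip toward its trend (east-north-up frame): v₁ = (0.642, -0.539, -0.545), v₂ = (-0.079, -0.903, -0.423).
Cross product v₁ × v₂ gives the pole to the plane: n ∝ (0.264, -0.315, 0.623).
True dip = arccos(n_z / |n|) = arccos(0.8348) = 33.4°.
Dip direction = atan2(0.264, -0.315) = 140° (azimuth of n's horizontal projection).

true dip 33°, dip direction 140°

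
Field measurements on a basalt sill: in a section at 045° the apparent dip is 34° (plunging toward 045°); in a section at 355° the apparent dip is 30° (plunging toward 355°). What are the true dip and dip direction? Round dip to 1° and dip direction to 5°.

Represent each trace as a vector plunging at its apparent dip toward its trend (east-north-up frame): v₁ = (0.586, 0.586, -0.559), v₂ = (-0.075, 0.863, -0.500).
The plane normal is n = v₁ × v₂ ∝ (0.189, 0.335, 0.550).
True dip = arccos(n_z / |n|) = arccos(0.8192) = 35.0°.
The horizontal component of n points toward azimuth atan2(n_x, n_y) = 29°, the dip direction.

true dip 35°, dip direction 030°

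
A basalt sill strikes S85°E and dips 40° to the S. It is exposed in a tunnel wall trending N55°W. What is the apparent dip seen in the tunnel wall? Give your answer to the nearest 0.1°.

The section lies 30° from the strike.
tan α = tan 40° × sin 30° = 0.8391 × 0.5000 = 0.4195
apparent dip = arctan 0.4195 = 22.76°

22.8°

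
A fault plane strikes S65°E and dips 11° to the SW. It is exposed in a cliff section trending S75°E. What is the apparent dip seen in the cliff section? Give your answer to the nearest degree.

2°

The section lies 10° from the strike.
tan α = tan 11° × sin 10° = 0.1944 × 0.1736 = 0.0338
apparent dip = arctan 0.0338 = 1.93°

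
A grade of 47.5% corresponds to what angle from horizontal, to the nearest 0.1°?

25.4°

tan θ = 47.5/100 = 0.4750
θ = arctan(0.4750) = 25.41°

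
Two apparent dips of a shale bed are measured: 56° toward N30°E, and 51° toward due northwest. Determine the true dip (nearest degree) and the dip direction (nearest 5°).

true dip 60°, dip direction 000°

Represent each trace as a vector plunging at its apparent dip toward its trend (east-north-up frame): v₁ = (0.280, 0.484, -0.829), v₂ = (-0.445, 0.445, -0.777).
The plane normal is n = v₁ × v₂ ∝ (-0.007, 0.586, 0.340).
Dip δ = arctan(|n_h|/n_z) = arctan(0.586/0.340) = 59.9°.
Dip direction = azimuth of (n_x, n_y) = atan2(-0.007, 0.586) = 359°.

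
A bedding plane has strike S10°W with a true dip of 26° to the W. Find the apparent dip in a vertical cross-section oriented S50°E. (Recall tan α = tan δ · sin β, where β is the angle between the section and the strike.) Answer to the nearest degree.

Angle between strike (S10°W) and section (S50°E): β = 60°.
tan α = tan 26° × sin 60° = 0.4877 × 0.8660 = 0.4224
α = arctan(0.4224) = 22.90°

23°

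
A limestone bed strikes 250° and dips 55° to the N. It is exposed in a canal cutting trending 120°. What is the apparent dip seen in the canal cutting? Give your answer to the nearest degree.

The strike is 250° and the section trends 120°; the acute angle between them is β = 50°.
tan(apparent dip) = tan 55° · sin 50° = 1.0940
apparent dip = arctan 1.0940 = 47.57°

48°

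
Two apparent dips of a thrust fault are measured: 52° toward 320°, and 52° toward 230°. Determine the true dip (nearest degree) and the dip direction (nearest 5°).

true dip 61°, dip direction 275°

Represent each trace as a vector plunging at its apparent dip toward its trend (east-north-up frame): v₁ = (-0.396, 0.472, -0.788), v₂ = (-0.472, -0.396, -0.788).
The plane normal is n = v₁ × v₂ ∝ (-0.683, 0.060, 0.379).
True dip = arccos(n_z / |n|) = arccos(0.4836) = 61.1°.
The horizontal component of n points toward azimuth atan2(n_x, n_y) = 275°, the dip direction.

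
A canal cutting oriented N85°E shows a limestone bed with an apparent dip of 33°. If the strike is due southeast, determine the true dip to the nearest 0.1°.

40.3°

β = acute angle between strike due southeast and section N85°E = 50°.
tan(true dip) = tan 33° / sin 50° = 0.8477
δ = arctan(0.8477) = 40.29°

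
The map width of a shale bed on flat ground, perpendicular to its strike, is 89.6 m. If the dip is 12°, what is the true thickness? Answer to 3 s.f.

True thickness t = w · sin(dip) = 89.6 × sin 12°
t = 89.6 × 0.2079 = 18.629 m

18.6 m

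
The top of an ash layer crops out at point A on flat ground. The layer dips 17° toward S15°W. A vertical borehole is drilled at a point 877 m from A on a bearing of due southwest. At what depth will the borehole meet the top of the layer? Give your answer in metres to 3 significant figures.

The hole lies 30° from the dip direction, so the down-dip offset is 877 × cos 30° = 759.50 m.
Depth = down-dip offset × tan(dip) = 759.50 × tan 17° = 759.50 × 0.3057
Depth = 232.20 m

232 m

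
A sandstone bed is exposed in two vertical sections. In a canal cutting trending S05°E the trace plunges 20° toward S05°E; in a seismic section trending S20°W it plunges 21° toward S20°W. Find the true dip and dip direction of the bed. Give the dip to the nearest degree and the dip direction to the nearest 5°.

The two traces are lines in the plane: v₁ = (sin 175°·cos 20°, cos 175°·cos 20°, −sin 20°), v₂ = (sin 200°·cos 21°, cos 200°·cos 21°, −sin 21°).
Cross product v₁ × v₂ gives the pole to the plane: n ∝ (-0.035, -0.139, 0.371).
True dip = arccos(n_z / |n|) = arccos(0.9330) = 21.1°.
Dip direction = azimuth of (n_x, n_y) = atan2(-0.035, -0.139) = 194°.

true dip 21°, dip direction 195°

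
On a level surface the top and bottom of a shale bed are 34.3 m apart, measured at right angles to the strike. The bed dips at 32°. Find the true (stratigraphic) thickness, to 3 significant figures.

True thickness t = w · sin(dip) = 34.3 × sin 32°
t = 34.3 × 0.5299 = 18.176 m

18.2 m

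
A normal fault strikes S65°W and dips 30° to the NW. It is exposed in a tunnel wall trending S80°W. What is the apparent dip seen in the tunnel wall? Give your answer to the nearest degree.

8°

Angle between strike (S65°W) and section (S80°W): β = 15°.
tan α = tan 30° × sin 15° = 0.5774 × 0.2588 = 0.1494
apparent dip = arctan 0.1494 = 8.50°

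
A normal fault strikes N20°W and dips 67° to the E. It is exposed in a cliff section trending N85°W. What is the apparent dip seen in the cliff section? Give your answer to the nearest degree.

Angle between strike (N20°W) and section (N85°W): β = 65°.
tan α = tan 67° × sin 65° = 2.3559 × 0.9063 = 2.1351
α = arctan(2.1351) = 64.90°

65°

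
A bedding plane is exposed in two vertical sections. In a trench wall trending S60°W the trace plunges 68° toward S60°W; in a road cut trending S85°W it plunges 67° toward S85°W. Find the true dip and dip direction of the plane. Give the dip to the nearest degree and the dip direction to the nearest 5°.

true dip 68°, dip direction 245°

Represent each trace as a vector plunging at its apparent dip toward its trend (east-north-up frame): v₁ = (-0.324, -0.187, -0.927), v₂ = (-0.389, -0.034, -0.921).
Cross product v₁ × v₂ gives the pole to the plane: n ∝ (-0.141, -0.062, 0.062).
tan δ = √(n_x²+n_y²)/n_z = 0.154/0.062, so δ = 68.1°.
The horizontal component of n points toward azimuth atan2(n_x, n_y) = 246°, the dip direction.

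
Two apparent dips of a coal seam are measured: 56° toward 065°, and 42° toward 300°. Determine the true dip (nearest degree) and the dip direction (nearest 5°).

Represent each trace as a vector plunging at its apparent dip toward its trend (east-north-up frame): v₁ = (0.507, 0.236, -0.829), v₂ = (-0.644, 0.372, -0.669).
n = v₁ × v₂ = (0.150, 0.873, 0.340) (taken with n_z > 0).
Dip δ = arctan(|n_h|/n_z) = arctan(0.885/0.340) = 69.0°.
Dip direction = atan2(0.150, 0.873) = 10° (azimuth of n's horizontal projection).

true dip 69°, dip direction 010°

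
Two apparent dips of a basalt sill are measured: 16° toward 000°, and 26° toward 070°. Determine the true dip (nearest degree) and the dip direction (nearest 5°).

true dip 27°, dip direction 055°

Represent each trace as a vector plunging at its apparent dip toward its trend (east-north-up frame): v₁ = (0.000, 0.961, -0.276), v₂ = (0.845, 0.307, -0.438).
n = v₁ × v₂ = (0.337, 0.233, 0.812) (taken with n_z > 0).
tan δ = √(n_x²+n_y²)/n_z = 0.409/0.812, so δ = 26.8°.
Dip direction = atan2(0.337, 0.233) = 55° (azimuth of n's horizontal projection).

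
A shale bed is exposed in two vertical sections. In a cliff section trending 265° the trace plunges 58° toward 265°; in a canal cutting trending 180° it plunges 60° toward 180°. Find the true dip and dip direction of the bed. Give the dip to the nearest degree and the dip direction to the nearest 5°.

The two traces are lines in the plane: v₁ = (sin 265°·cos 58°, cos 265°·cos 58°, −sin 58°), v₂ = (sin 180°·cos 60°, cos 180°·cos 60°, −sin 60°).
Cross product v₁ × v₂ gives the pole to the plane: n ∝ (-0.384, -0.457, 0.264).
Dip δ = arctan(|n_h|/n_z) = arctan(0.597/0.264) = 66.2°.
The horizontal component of n points toward azimuth atan2(n_x, n_y) = 220°, the dip direction.

true dip 66°, dip direction 220°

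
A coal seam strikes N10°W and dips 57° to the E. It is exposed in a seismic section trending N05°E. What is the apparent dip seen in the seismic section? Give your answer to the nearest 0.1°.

Angle between strike (N10°W) and section (N05°E): β = 15°.
tan α = tan 57° × sin 15° = 1.5399 × 0.2588 = 0.3985
α = arctan(0.3985) = 21.73°

21.7°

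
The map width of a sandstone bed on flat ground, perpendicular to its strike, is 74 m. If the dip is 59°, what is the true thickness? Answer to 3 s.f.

63.4 m

True thickness t = w · sin(dip) = 74 × sin 59°
t = 74 × 0.8572 = 63.430 m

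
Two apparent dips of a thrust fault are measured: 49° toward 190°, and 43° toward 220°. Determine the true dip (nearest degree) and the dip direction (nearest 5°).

The two traces are lines in the plane: v₁ = (sin 190°·cos 49°, cos 190°·cos 49°, −sin 49°), v₂ = (sin 220°·cos 43°, cos 220°·cos 43°, −sin 43°).
n = v₁ × v₂ = (-0.018, -0.277, 0.240) (taken with n_z > 0).
tan δ = √(n_x²+n_y²)/n_z = 0.278/0.240, so δ = 49.2°.
The horizontal component of n points toward azimuth atan2(n_x, n_y) = 184°, the dip direction.

true dip 49°, dip direction 185°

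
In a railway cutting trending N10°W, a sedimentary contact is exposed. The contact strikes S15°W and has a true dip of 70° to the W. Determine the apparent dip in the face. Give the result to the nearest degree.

The section lies 25° from the strike.
tan(apparent dip) = tan 70° · sin 25° = 1.1611
α = arctan(1.1611) = 49.26°

49°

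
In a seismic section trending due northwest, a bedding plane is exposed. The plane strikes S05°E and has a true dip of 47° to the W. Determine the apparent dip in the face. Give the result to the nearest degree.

35°

The section lies 40° from the strike.
tan(apparent dip) = tan 47° · sin 40° = 0.6893
apparent dip = arctan 0.6893 = 34.58°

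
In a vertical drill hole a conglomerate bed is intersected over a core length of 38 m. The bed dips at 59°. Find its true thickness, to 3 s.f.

19.6 m

True thickness t = h · cos(dip) = 38 × cos 59°
t = 38 × 0.5150 = 19.571 m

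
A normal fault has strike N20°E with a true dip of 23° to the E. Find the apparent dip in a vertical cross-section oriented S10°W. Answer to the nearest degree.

Angle between strike (N20°E) and section (S10°W): β = 10°.
tan α = tan 23° × sin 10° = 0.4245 × 0.1736 = 0.0737
apparent dip = arctan 0.0737 = 4.22°

4°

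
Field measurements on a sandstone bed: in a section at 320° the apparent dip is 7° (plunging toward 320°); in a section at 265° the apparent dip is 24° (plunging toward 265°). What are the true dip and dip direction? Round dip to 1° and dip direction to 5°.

Represent each trace as a vector plunging at its apparent dip toward its trend (east-north-up frame): v₁ = (-0.638, 0.760, -0.122), v₂ = (-0.910, -0.080, -0.407).
The plane normal is n = v₁ × v₂ ∝ (-0.319, -0.149, 0.743).
True dip = arccos(n_z / |n|) = arccos(0.9037) = 25.3°.
Dip direction = atan2(-0.319, -0.149) = 245° (azimuth of n's horizontal projection).

true dip 25°, dip direction 245°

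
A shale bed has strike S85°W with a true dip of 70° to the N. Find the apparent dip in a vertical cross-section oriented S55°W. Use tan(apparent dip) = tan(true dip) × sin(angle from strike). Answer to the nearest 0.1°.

53.9°

The section lies 30° from the strike.
tan α = tan 70° × sin 30° = 2.7475 × 0.5000 = 1.3737
α = arctan(1.3737) = 53.95°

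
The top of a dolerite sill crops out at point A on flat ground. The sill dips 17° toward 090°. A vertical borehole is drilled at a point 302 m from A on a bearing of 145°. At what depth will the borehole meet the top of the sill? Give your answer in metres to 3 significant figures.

The hole lies 55° from the dip direction, so the down-dip offset is 302 × cos 55° = 173.22 m.
Depth = down-dip offset × tan(dip) = 173.22 × tan 17° = 173.22 × 0.3057
Depth = 52.96 m

53.0 m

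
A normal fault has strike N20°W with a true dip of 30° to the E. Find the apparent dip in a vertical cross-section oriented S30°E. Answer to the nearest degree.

6°

Angle between strike (N20°W) and section (S30°E): β = 10°.
tan α = tan 30° × sin 10° = 0.5774 × 0.1736 = 0.1003
apparent dip = arctan 0.1003 = 5.73°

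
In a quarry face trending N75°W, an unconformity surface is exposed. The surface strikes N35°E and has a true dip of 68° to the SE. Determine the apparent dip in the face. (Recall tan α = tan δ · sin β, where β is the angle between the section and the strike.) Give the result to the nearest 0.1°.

66.7°

Angle between strike (N35°E) and section (N75°W): β = 70°.
tan(apparent dip) = tan 68° · sin 70° = 2.3258
α = arctan(2.3258) = 66.73°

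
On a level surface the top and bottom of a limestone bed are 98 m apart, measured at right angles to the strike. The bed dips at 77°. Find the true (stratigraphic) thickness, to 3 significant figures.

True thickness t = w · sin(dip) = 98 × sin 77°
t = 98 × 0.9744 = 95.488 m

95.5 m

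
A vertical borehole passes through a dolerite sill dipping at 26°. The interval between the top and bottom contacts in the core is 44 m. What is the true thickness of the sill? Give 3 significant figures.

39.5 m

True thickness t = h · cos(dip) = 44 × cos 26°
t = 44 × 0.8988 = 39.547 m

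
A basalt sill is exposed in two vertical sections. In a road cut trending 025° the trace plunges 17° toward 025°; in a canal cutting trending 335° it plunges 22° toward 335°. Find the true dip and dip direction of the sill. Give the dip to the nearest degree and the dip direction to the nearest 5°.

true dip 22°, dip direction 345°

Each apparent-dip line lies in the plane. As unit vectors (x east, y north, z up), v₁ plunges 17°→025° and v₂ plunges 22°→335°.
Cross product v₁ × v₂ gives the pole to the plane: n ∝ (-0.079, 0.266, 0.679).
Dip δ = arctan(|n_h|/n_z) = arctan(0.277/0.679) = 22.2°.
The horizontal component of n points toward azimuth atan2(n_x, n_y) = 343°, the dip direction.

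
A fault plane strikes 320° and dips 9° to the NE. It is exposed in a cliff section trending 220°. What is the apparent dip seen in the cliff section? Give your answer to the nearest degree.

The strike is 320° and the section trends 220°; the acute angle between them is β = 80°.
tan α = tan 9° × sin 80° = 0.1584 × 0.9848 = 0.1560
α = arctan(0.1560) = 8.87°

9°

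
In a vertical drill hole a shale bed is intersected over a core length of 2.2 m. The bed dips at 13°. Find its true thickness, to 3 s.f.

True thickness t = h · cos(dip) = 2.2 × cos 13°
t = 2.2 × 0.9744 = 2.144 m

2.14 m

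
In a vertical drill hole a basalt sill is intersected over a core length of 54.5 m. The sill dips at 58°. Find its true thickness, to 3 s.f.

28.9 m

True thickness t = h · cos(dip) = 54.5 × cos 58°
t = 54.5 × 0.5299 = 28.881 m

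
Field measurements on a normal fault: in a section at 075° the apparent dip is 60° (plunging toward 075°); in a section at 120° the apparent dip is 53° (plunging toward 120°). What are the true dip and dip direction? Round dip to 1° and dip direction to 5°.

true dip 60°, dip direction 080°

The two traces are lines in the plane: v₁ = (sin 75°·cos 60°, cos 75°·cos 60°, −sin 60°), v₂ = (sin 120°·cos 53°, cos 120°·cos 53°, −sin 53°).
Cross product v₁ × v₂ gives the pole to the plane: n ∝ (0.364, 0.066, 0.213).
Dip δ = arctan(|n_h|/n_z) = arctan(0.370/0.213) = 60.1°.
The horizontal component of n points toward azimuth atan2(n_x, n_y) = 80°, the dip direction.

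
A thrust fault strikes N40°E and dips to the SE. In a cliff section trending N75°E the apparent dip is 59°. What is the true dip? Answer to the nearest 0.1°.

β = acute angle between strike N40°E and section N75°E = 35°.
tan(true dip) = tan 59° / sin 35° = 2.9016
δ = arctan(2.9016) = 70.98°

71.0°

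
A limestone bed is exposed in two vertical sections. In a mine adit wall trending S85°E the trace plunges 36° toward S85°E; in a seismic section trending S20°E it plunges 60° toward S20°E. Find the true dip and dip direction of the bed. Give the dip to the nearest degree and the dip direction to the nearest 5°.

Represent each trace as a vector plunging at its apparent dip toward its trend (east-north-up frame): v₁ = (0.806, -0.071, -0.588), v₂ = (0.171, -0.470, -0.866).
Cross product v₁ × v₂ gives the pole to the plane: n ∝ (0.215, -0.597, 0.367).
Dip δ = arctan(|n_h|/n_z) = arctan(0.635/0.367) = 60.0°.
Dip direction = atan2(0.215, -0.597) = 160° (azimuth of n's horizontal projection).

true dip 60°, dip direction 160°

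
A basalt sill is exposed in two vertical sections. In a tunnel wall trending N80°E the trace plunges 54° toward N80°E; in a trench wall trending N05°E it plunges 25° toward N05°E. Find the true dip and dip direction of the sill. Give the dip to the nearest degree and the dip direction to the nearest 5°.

Represent each trace as a vector plunging at its apparent dip toward its trend (east-north-up frame): v₁ = (0.579, 0.102, -0.809), v₂ = (0.079, 0.903, -0.423).
n = v₁ × v₂ = (0.687, 0.181, 0.515) (taken with n_z > 0).
Dip δ = arctan(|n_h|/n_z) = arctan(0.711/0.515) = 54.1°.
The horizontal component of n points toward azimuth atan2(n_x, n_y) = 75°, the dip direction.

true dip 54°, dip direction 075°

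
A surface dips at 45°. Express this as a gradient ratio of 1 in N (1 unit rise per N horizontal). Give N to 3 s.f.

1 in 1.00

1 : N means tan θ = 1/N, so N = 1/tan 45° = 1/1.0000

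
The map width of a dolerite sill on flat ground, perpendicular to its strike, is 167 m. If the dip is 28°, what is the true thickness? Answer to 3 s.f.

78.4 m

True thickness t = w · sin(dip) = 167 × sin 28°
t = 167 × 0.4695 = 78.402 m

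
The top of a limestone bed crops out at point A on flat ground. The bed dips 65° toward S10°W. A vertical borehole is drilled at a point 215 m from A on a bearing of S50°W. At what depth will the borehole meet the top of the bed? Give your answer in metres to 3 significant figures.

The hole lies 40° from the dip direction, so the down-dip offset is 215 × cos 40° = 164.70 m.
Depth = down-dip offset × tan(dip) = 164.70 × tan 65° = 164.70 × 2.1445
Depth = 353.20 m

353 m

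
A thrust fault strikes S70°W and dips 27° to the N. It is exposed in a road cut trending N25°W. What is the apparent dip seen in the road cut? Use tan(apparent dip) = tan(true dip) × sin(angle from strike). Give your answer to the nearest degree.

The strike is S70°W and the section trends N25°W; the acute angle between them is β = 85°.
tan α = tan 27° × sin 85° = 0.5095 × 0.9962 = 0.5076
apparent dip = arctan 0.5076 = 26.91°

27°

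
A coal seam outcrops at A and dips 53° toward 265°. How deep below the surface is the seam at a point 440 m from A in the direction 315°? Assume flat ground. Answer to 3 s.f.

The hole lies 50° from the dip direction, so the down-dip offset is 440 × cos 50° = 282.83 m.
Depth = down-dip offset × tan(dip) = 282.83 × tan 53° = 282.83 × 1.3270
Depth = 375.32 m

375 m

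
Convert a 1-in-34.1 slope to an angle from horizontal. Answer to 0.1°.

tan θ = 1/34.1 = 0.0293
θ = arctan(0.0293) = 1.68°

1.7°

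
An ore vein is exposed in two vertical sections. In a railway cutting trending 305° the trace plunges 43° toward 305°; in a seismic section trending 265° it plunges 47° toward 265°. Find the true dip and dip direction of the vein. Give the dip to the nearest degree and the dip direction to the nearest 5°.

true dip 47°, dip direction 275°

The two traces are lines in the plane: v₁ = (sin 305°·cos 43°, cos 305°·cos 43°, −sin 43°), v₂ = (sin 265°·cos 47°, cos 265°·cos 47°, −sin 47°).
Cross product v₁ × v₂ gives the pole to the plane: n ∝ (-0.347, 0.025, 0.321).
True dip = arccos(n_z / |n|) = arccos(0.6773) = 47.4°.
Dip direction = azimuth of (n_x, n_y) = atan2(-0.347, 0.025) = 274°.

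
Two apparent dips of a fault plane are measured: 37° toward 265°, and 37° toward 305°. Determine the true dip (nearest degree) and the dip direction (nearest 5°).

The two traces are lines in the plane: v₁ = (sin 265°·cos 37°, cos 265°·cos 37°, −sin 37°), v₂ = (sin 305°·cos 37°, cos 305°·cos 37°, −sin 37°).
The plane normal is n = v₁ × v₂ ∝ (-0.318, 0.085, 0.410).
tan δ = √(n_x²+n_y²)/n_z = 0.329/0.410, so δ = 38.7°.
Dip direction = atan2(-0.318, 0.085) = 285° (azimuth of n's horizontal projection).

true dip 39°, dip direction 285°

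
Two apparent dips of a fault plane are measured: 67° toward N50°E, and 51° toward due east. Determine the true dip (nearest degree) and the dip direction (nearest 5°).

Represent each trace as a vector plunging at its apparent dip toward its trend (east-north-up frame): v₁ = (0.299, 0.251, -0.921), v₂ = (0.629, 0.000, -0.777).
Cross product v₁ × v₂ gives the pole to the plane: n ∝ (0.195, 0.347, 0.158).
Dip δ = arctan(|n_h|/n_z) = arctan(0.398/0.158) = 68.3°.
The horizontal component of n points toward azimuth atan2(n_x, n_y) = 29°, the dip direction.

true dip 68°, dip direction 030°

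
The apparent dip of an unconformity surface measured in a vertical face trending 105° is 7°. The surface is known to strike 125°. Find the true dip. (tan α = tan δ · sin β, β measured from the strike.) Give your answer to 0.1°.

β = acute angle between strike 125° and section 105° = 20°.
tan(true dip) = tan 7° / sin 20° = 0.3590
true dip = arctan 0.3590 = 19.75°

19.7°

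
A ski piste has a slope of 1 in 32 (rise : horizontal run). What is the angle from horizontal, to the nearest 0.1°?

tan θ = 1/32 = 0.0312
θ = arctan(0.0312) = 1.79°

1.8°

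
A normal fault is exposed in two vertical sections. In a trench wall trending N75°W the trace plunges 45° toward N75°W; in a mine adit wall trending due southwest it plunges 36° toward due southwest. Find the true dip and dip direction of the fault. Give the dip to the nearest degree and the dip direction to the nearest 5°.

Each apparent-dip line lies in the plane. As unit vectors (x east, y north, z up), v₁ plunges 45°→N75°W and v₂ plunges 36°→due southwest.
The plane normal is n = v₁ × v₂ ∝ (-0.512, 0.003, 0.495).
Dip δ = arctan(|n_h|/n_z) = arctan(0.512/0.495) = 45.9°.
Dip direction = atan2(-0.512, 0.003) = 270° (azimuth of n's horizontal projection).

true dip 46°, dip direction 270°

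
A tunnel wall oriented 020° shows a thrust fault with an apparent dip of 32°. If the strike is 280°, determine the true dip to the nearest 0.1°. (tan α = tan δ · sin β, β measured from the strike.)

32.4°

β = acute angle between strike 280° and section 020° = 80°.
tan(true dip) = tan 32° / sin 80° = 0.6345
δ = arctan(0.6345) = 32.40°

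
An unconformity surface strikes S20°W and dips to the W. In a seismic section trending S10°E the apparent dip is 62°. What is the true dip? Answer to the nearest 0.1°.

The section is 30° from the strike.
tan δ = tan α / sin β = tan 62° / sin 30° = 1.8807 / 0.5000 = 3.7615
δ = arctan(3.7615) = 75.11°

75.1°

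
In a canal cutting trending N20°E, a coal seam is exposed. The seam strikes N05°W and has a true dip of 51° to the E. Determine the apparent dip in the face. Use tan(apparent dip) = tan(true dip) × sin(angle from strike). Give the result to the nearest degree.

28°

The strike is N05°W and the section trends N20°E; the acute angle between them is β = 25°.
tan(apparent dip) = tan 51° · sin 25° = 0.5219
apparent dip = arctan 0.5219 = 27.56°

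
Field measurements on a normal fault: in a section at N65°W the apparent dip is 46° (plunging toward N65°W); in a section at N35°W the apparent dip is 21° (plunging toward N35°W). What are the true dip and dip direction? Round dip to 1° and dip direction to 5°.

true dip 56°, dip direction 250°

Each apparent-dip line lies in the plane. As unit vectors (x east, y north, z up), v₁ plunges 46°→N65°W and v₂ plunges 21°→N35°W.
Cross product v₁ × v₂ gives the pole to the plane: n ∝ (-0.445, -0.160, 0.324).
Dip δ = arctan(|n_h|/n_z) = arctan(0.473/0.324) = 55.5°.
Dip direction = atan2(-0.445, -0.160) = 250° (azimuth of n's horizontal projection).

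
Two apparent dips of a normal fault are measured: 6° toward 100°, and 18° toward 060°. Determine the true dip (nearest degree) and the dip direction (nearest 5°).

true dip 22°, dip direction 025°

The two traces are lines in the plane: v₁ = (sin 100°·cos 6°, cos 100°·cos 6°, −sin 6°), v₂ = (sin 60°·cos 18°, cos 60°·cos 18°, −sin 18°).
n = v₁ × v₂ = (0.103, 0.217, 0.608) (taken with n_z > 0).
True dip = arccos(n_z / |n|) = arccos(0.9302) = 21.5°.
Dip direction = azimuth of (n_x, n_y) = atan2(0.103, 0.217) = 25°.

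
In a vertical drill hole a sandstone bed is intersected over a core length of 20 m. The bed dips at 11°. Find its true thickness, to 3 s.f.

19.6 m

True thickness t = h · cos(dip) = 20 × cos 11°
t = 20 × 0.9816 = 19.633 m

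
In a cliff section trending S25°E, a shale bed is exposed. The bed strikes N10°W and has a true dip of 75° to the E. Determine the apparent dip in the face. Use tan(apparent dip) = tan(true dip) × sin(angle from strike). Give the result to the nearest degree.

44°

The section lies 15° from the strike.
tan(apparent dip) = tan 75° · sin 15° = 0.9659
apparent dip = arctan 0.9659 = 44.01°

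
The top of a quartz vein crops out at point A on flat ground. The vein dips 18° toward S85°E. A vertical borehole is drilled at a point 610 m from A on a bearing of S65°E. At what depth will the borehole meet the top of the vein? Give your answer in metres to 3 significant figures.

186 m

The hole lies 20° from the dip direction, so the down-dip offset is 610 × cos 20° = 573.21 m.
Depth = down-dip offset × tan(dip) = 573.21 × tan 18° = 573.21 × 0.3249
Depth = 186.25 m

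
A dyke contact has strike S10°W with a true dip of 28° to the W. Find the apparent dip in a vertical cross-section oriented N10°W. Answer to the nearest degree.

10°

The strike is S10°W and the section trends N10°W; the acute angle between them is β = 20°.
tan(apparent dip) = tan 28° · sin 20° = 0.1819
apparent dip = arctan 0.1819 = 10.31°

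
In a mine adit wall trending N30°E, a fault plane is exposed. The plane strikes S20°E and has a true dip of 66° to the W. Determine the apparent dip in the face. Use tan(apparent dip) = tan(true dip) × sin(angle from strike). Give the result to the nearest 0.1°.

59.8°

The strike is S20°E and the section trends N30°E; the acute angle between them is β = 50°.
tan α = tan 66° × sin 50° = 2.2460 × 0.7660 = 1.7206
α = arctan(1.7206) = 59.83°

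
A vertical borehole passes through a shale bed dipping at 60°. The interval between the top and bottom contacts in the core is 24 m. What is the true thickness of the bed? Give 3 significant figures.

True thickness t = h · cos(dip) = 24 × cos 60°
t = 24 × 0.5000 = 12.000 m

12.0 m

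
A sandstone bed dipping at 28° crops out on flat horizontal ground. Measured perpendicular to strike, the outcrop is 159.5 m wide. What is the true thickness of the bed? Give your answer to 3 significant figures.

74.9 m

True thickness t = w · sin(dip) = 159.5 × sin 28°
t = 159.5 × 0.4695 = 74.881 m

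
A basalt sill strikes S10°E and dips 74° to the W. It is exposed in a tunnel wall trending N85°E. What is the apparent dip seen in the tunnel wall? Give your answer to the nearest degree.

74°

The section lies 85° from the strike.
tan(apparent dip) = tan 74° · sin 85° = 3.4741
α = arctan(3.4741) = 73.94°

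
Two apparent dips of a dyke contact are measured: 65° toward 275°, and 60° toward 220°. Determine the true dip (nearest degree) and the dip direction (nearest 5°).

The two traces are lines in the plane: v₁ = (sin 275°·cos 65°, cos 275°·cos 65°, −sin 65°), v₂ = (sin 220°·cos 60°, cos 220°·cos 60°, −sin 60°).
The plane normal is n = v₁ × v₂ ∝ (-0.379, -0.073, 0.173).
True dip = arccos(n_z / |n|) = arccos(0.4091) = 65.9°.
Dip direction = azimuth of (n_x, n_y) = atan2(-0.379, -0.073) = 259°.

true dip 66°, dip direction 260°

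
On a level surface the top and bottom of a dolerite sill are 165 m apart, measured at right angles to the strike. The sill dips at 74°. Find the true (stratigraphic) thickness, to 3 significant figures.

159 m

True thickness t = w · sin(dip) = 165 × sin 74°
t = 165 × 0.9613 = 158.608 m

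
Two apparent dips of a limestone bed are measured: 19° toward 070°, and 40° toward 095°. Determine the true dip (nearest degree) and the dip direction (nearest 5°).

true dip 52°, dip direction 145°

Represent each trace as a vector plunging at its apparent dip toward its trend (east-north-up frame): v₁ = (0.888, 0.323, -0.326), v₂ = (0.763, -0.067, -0.643).
Cross product v₁ × v₂ gives the pole to the plane: n ∝ (0.230, -0.323, 0.306).
tan δ = √(n_x²+n_y²)/n_z = 0.396/0.306, so δ = 52.3°.
The horizontal component of n points toward azimuth atan2(n_x, n_y) = 145°, the dip direction.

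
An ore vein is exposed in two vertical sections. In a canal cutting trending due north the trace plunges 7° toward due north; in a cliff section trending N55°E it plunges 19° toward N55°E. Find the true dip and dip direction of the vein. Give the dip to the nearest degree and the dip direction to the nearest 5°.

Each apparent-dip line lies in the plane. As unit vectors (x east, y north, z up), v₁ plunges 7°→due north and v₂ plunges 19°→N55°E.
The plane normal is n = v₁ × v₂ ∝ (0.257, 0.094, 0.769).
True dip = arccos(n_z / |n|) = arccos(0.9420) = 19.6°.
The horizontal component of n points toward azimuth atan2(n_x, n_y) = 70°, the dip direction.

true dip 20°, dip direction 070°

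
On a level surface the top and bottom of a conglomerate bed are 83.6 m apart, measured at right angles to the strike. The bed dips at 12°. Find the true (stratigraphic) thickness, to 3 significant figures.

17.4 m

True thickness t = w · sin(dip) = 83.6 × sin 12°
t = 83.6 × 0.2079 = 17.381 m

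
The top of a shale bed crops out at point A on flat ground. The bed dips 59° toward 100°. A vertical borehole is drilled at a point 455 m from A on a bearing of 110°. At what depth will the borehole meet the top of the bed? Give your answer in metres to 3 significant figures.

The hole lies 10° from the dip direction, so the down-dip offset is 455 × cos 10° = 448.09 m.
Depth = down-dip offset × tan(dip) = 448.09 × tan 59° = 448.09 × 1.6643
Depth = 745.74 m

746 m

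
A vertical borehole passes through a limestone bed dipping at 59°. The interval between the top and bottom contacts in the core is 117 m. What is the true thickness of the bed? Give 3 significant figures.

60.3 m

True thickness t = h · cos(dip) = 117 × cos 59°
t = 117 × 0.5150 = 60.259 m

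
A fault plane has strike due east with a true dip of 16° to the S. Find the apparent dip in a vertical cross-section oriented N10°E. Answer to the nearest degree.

The strike is due east and the section trends N10°E; the acute angle between them is β = 80°.
tan(apparent dip) = tan 16° · sin 80° = 0.2824
apparent dip = arctan 0.2824 = 15.77°

16°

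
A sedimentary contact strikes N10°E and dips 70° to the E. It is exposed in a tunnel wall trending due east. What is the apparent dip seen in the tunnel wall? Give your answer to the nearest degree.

Angle between strike (N10°E) and section (due east): β = 80°.
tan(apparent dip) = tan 70° · sin 80° = 2.7057
α = arctan(2.7057) = 69.72°

70°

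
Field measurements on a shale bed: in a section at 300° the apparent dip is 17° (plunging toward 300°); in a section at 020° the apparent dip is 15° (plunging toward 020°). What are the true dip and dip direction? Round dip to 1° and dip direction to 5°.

true dip 21°, dip direction 335°

The two traces are lines in the plane: v₁ = (sin 300°·cos 17°, cos 300°·cos 17°, −sin 17°), v₂ = (sin 20°·cos 15°, cos 20°·cos 15°, −sin 15°).
Cross product v₁ × v₂ gives the pole to the plane: n ∝ (-0.142, 0.311, 0.910).
tan δ = √(n_x²+n_y²)/n_z = 0.342/0.910, so δ = 20.6°.
The horizontal component of n points toward azimuth atan2(n_x, n_y) = 336°, the dip direction.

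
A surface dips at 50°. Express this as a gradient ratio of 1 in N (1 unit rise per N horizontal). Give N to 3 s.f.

1 : N means tan θ = 1/N, so N = 1/tan 50° = 1/1.1918

1 in 0.839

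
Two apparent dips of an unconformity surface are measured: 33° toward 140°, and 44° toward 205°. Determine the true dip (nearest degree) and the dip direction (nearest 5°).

true dip 45°, dip direction 190°

The two traces are lines in the plane: v₁ = (sin 140°·cos 33°, cos 140°·cos 33°, −sin 33°), v₂ = (sin 205°·cos 44°, cos 205°·cos 44°, −sin 44°).
Cross product v₁ × v₂ gives the pole to the plane: n ∝ (-0.091, -0.540, 0.547).
Dip δ = arctan(|n_h|/n_z) = arctan(0.548/0.547) = 45.0°.
The horizontal component of n points toward azimuth atan2(n_x, n_y) = 190°, the dip direction.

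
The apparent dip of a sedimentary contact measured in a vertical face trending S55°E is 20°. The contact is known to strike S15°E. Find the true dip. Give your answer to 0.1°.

β = acute angle between strike S15°E and section S55°E = 40°.
tan(true dip) = tan 20° / sin 40° = 0.5662
true dip = arctan 0.5662 = 29.52°

29.5°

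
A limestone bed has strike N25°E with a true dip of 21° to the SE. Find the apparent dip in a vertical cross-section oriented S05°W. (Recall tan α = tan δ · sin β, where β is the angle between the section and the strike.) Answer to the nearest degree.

The strike is N25°E and the section trends S05°W; the acute angle between them is β = 20°.
tan(apparent dip) = tan 21° · sin 20° = 0.1313
α = arctan(0.1313) = 7.48°

7°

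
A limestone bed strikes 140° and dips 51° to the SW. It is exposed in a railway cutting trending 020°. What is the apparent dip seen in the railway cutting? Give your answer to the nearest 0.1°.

46.9°

The section lies 60° from the strike.
tan α = tan 51° × sin 60° = 1.2349 × 0.8660 = 1.0695
apparent dip = arctan 1.0695 = 46.92°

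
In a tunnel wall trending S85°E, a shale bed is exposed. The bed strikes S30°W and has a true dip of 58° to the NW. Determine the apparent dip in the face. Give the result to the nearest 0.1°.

55.4°

The strike is S30°W and the section trends S85°E; the acute angle between them is β = 65°.
tan(apparent dip) = tan 58° · sin 65° = 1.4504
apparent dip = arctan 1.4504 = 55.42°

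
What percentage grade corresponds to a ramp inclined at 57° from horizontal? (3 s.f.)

grade % = 100 × tan 57° = 100 × 1.5399

154%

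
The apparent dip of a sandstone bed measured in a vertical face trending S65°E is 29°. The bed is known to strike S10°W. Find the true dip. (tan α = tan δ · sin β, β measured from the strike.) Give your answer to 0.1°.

29.8°

The section is 75° from the strike.
tan(true dip) = tan 29° / sin 75° = 0.5739
true dip = arctan 0.5739 = 29.85°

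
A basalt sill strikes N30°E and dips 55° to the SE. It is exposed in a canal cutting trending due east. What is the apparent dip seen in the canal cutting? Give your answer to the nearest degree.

51°

Angle between strike (N30°E) and section (due east): β = 60°.
tan(apparent dip) = tan 55° · sin 60° = 1.2368
apparent dip = arctan 1.2368 = 51.04°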